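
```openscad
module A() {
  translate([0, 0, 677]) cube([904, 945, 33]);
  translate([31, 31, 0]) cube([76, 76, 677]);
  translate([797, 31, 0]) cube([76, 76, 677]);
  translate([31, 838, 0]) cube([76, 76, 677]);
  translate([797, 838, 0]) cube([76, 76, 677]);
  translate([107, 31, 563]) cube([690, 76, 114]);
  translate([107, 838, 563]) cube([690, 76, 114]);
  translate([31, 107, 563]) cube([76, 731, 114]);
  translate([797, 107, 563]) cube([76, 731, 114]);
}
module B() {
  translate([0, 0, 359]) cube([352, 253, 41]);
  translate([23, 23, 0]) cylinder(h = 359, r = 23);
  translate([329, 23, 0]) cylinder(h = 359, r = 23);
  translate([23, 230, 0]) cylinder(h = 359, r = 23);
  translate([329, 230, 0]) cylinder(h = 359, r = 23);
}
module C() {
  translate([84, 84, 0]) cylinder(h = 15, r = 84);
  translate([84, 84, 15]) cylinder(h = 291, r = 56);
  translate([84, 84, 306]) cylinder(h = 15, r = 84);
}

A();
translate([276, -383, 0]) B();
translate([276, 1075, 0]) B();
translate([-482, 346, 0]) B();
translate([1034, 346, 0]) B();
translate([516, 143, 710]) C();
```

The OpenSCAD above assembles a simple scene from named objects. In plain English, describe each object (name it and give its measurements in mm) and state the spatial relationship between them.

A is a table: top 904 mm (x) × 945 mm (y), 33 mm thick, upper face at z = 710 mm, on four 76×76 mm square legs, each inset 31 mm from the nearest pair of top edges, running from z = 0 to the bottom of the top. Four apron rails, 76 mm thick and 114 mm tall, run between adjacent legs with their top edges flush with the underside of the top and their outer faces flush with the legs' outer faces.

B is a four-legged stool. The seat is a 352×253×41 mm slab whose top surface is at z = 400 mm; four round legs, each 46 mm in diameter, run from the floor (z = 0) to the underside of the seat, each leg's axis is inset half a diameter from the nearest pair of seat edges (so the leg's bounding box is flush with the corner).

C is a spool: two coaxial disc flanges of radius 84 mm and thickness 15 mm, joined by a core cylinder of radius 56 mm and height 291 mm. The lower flange rests on z = 0 and the three cylinders share a vertical axis.

Four stools sit around the table at the −y, +y, −x, +x sides. The spool is on top of the table.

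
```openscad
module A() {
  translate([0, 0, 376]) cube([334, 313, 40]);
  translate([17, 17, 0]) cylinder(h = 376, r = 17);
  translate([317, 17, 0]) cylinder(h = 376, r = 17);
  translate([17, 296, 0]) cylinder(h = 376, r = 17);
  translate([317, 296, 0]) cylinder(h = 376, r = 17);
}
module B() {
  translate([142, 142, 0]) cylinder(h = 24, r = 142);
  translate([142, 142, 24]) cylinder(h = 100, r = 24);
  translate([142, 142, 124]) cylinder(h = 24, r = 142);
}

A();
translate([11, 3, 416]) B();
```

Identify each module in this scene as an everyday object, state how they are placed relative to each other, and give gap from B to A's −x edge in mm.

The spool's min-x is at 11; the stool's min-x is 0; gap = 11 mm.

A is a stool. B is a spool. The spool is on top of the stool. The gap from the spool to the stool's −x edge is 11 mm.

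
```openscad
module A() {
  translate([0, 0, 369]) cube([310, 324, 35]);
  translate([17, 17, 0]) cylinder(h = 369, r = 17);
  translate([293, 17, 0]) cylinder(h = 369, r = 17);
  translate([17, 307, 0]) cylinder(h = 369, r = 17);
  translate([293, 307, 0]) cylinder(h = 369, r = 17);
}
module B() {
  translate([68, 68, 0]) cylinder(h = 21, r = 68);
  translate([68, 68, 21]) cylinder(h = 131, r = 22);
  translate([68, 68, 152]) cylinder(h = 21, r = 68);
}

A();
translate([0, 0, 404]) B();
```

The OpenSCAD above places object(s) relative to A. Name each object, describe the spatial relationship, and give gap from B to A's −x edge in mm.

The spool's min-x is at 0; the stool's min-x is 0; gap = 0 mm.

A is a stool. B is a spool. The spool is on top of the stool. The gap from the spool to the stool's −x edge is 0 mm.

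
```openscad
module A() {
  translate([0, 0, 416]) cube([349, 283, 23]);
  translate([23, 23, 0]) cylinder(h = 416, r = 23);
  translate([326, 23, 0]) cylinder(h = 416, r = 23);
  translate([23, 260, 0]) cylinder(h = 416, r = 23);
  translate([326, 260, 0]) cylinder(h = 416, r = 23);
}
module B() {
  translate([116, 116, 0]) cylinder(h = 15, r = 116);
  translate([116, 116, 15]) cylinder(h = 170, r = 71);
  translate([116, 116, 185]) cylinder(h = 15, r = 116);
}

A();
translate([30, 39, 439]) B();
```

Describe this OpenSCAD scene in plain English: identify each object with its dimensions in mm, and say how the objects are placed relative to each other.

A is a four-legged stool. The seat is 349×283 mm, 23 mm thick, top at z = 439 mm. It stands on four round legs, each 46 mm in diameter, from z = 0 to the seat underside, each leg's axis is inset half a diameter from the nearest pair of seat edges (so the leg's bounding box is flush with the corner).

B is a spool: two coaxial disc flanges of radius 116 mm and thickness 15 mm, joined by a core cylinder of radius 71 mm and height 170 mm. The lower flange rests on z = 0 and the three cylinders share a vertical axis.

The spool is on top of the stool.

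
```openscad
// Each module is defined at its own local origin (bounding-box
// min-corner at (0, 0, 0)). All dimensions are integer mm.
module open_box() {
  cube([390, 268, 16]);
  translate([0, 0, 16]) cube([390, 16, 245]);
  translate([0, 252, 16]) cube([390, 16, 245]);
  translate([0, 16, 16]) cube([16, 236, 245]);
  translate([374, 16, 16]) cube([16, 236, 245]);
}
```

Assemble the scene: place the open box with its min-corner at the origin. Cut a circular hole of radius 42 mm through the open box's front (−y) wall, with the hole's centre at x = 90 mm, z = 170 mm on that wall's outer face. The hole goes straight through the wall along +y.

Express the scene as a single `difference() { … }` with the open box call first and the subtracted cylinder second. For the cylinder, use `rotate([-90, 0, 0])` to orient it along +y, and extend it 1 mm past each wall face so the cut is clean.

difference() {
  open_box();
  translate([90, -1, 170]) rotate([-90, 0, 0]) cylinder(h = 18, r = 42);
}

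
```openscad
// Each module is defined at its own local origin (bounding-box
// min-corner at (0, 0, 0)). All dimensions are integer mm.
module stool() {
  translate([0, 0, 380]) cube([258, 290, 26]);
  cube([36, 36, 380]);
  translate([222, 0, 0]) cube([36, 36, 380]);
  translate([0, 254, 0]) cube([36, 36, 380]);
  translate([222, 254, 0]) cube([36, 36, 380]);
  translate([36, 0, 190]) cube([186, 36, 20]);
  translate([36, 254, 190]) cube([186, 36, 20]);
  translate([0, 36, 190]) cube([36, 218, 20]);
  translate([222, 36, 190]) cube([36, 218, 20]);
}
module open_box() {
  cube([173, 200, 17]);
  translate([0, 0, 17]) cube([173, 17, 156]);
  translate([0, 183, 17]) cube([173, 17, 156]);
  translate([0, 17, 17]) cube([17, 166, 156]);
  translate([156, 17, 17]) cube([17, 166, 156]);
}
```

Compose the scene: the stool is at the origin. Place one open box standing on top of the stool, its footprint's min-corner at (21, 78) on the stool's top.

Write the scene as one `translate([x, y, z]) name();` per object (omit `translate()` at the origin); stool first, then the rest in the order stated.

stool();
translate([21, 78, 406]) open_box();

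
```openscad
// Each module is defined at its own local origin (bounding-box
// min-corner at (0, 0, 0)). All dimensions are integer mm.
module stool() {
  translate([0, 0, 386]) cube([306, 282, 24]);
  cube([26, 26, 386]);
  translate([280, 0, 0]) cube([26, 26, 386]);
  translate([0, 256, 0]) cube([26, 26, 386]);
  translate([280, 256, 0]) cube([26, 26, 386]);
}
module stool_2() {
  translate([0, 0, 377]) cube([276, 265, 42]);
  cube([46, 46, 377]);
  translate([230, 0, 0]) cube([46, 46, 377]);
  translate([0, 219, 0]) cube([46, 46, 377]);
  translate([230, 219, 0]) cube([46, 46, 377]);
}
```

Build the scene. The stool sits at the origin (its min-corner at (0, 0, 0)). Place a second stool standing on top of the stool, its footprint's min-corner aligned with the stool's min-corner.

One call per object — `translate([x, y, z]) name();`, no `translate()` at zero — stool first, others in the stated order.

stool();
translate([0, 0, 410]) stool_2();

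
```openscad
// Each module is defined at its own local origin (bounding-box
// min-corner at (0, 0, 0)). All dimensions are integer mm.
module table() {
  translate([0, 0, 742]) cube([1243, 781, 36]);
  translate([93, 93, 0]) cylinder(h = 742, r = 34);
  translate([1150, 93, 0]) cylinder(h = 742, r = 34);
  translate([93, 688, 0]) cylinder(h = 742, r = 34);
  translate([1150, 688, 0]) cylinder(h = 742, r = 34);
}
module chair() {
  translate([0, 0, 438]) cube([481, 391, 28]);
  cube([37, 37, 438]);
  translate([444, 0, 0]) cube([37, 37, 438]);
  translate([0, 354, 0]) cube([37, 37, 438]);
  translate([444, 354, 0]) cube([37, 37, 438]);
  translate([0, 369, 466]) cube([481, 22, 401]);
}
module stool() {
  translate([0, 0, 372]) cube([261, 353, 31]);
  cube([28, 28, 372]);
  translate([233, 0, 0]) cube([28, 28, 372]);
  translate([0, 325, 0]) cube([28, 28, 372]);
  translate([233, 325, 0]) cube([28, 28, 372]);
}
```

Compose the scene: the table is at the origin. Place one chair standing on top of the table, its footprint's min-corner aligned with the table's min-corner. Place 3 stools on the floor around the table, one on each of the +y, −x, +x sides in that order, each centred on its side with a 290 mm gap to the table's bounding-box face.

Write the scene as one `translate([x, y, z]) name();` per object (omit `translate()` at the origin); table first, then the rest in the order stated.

table();
translate([0, 0, 778]) chair();
translate([491, 1071, 0]) stool();
translate([-551, 214, 0]) stool();
translate([1533, 214, 0]) stool();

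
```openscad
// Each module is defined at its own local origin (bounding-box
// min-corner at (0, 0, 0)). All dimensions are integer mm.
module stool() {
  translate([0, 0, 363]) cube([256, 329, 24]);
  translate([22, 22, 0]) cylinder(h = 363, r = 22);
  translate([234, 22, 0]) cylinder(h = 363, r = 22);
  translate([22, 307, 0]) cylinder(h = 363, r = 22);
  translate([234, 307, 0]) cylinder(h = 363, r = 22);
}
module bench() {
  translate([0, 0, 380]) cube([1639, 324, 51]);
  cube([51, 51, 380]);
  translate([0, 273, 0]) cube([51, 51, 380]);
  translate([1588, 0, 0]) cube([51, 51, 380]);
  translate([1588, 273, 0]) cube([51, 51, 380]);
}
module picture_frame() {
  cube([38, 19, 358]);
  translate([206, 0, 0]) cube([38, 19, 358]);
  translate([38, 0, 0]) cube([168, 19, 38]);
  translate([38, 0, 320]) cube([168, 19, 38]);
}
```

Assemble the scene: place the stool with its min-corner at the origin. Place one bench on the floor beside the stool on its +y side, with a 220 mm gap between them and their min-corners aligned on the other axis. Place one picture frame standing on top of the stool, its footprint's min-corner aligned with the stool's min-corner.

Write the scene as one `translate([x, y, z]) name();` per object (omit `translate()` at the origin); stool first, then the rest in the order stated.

stool();
translate([0, 549, 0]) bench();
translate([0, 0, 387]) picture_frame();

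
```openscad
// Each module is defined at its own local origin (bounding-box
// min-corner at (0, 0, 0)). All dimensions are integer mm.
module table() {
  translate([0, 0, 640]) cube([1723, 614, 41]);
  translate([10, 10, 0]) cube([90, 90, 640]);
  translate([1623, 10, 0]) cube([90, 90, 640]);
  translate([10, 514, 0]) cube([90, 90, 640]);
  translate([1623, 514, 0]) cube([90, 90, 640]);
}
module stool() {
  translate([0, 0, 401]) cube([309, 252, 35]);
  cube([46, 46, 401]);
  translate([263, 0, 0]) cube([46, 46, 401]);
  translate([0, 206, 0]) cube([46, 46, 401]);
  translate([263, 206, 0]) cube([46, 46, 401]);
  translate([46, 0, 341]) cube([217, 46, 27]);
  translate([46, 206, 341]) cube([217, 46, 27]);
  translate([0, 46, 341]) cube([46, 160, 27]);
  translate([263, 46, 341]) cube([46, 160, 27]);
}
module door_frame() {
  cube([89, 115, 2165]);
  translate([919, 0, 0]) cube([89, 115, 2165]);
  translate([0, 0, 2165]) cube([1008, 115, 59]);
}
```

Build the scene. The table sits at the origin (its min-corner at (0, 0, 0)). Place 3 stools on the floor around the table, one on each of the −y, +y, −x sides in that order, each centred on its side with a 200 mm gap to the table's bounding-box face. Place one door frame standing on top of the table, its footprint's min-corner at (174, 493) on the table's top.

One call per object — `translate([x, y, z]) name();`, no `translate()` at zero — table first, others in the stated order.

table();
translate([707, -452, 0]) stool();
translate([707, 814, 0]) stool();
translate([-509, 181, 0]) stool();
translate([174, 493, 681]) door_frame();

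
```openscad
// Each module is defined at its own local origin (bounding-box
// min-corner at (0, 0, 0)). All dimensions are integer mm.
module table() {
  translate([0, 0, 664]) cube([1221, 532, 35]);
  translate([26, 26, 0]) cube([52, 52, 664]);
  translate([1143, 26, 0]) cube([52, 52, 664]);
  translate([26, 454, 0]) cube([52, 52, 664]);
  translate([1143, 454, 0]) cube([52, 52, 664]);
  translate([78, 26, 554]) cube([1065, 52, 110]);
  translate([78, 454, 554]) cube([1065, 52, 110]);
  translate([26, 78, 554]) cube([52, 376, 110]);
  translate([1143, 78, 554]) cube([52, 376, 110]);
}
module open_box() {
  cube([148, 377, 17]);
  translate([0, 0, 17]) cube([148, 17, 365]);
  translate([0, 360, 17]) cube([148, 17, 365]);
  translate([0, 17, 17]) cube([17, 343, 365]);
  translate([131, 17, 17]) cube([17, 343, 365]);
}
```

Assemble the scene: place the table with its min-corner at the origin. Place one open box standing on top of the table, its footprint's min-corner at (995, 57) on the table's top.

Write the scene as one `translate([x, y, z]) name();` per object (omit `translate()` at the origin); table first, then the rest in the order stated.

table();
translate([995, 57, 699]) open_box();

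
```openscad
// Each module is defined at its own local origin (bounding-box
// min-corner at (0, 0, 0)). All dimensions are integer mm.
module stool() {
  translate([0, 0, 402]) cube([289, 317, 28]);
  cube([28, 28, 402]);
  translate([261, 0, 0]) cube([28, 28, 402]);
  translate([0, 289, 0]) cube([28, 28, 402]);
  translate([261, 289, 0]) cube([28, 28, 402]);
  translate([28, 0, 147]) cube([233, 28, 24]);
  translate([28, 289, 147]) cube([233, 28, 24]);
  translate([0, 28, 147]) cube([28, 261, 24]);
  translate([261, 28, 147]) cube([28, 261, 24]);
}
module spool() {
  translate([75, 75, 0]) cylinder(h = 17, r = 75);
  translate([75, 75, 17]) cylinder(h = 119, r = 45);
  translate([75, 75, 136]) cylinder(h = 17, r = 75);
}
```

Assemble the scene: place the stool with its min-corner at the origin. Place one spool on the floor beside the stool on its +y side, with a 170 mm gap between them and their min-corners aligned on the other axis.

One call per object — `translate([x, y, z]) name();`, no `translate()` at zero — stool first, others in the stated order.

stool();
translate([0, 487, 0]) spool();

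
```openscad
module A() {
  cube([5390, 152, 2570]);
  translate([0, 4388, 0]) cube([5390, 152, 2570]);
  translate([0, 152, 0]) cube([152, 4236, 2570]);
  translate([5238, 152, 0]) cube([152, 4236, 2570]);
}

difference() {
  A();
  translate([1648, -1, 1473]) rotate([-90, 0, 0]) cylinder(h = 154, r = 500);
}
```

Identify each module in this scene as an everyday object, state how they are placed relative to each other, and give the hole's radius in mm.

A is a house frame. The house frame has a circular hole through its front wall. The hole's radius is 500 mm.

The subtracted cylinder has r = 500 mm.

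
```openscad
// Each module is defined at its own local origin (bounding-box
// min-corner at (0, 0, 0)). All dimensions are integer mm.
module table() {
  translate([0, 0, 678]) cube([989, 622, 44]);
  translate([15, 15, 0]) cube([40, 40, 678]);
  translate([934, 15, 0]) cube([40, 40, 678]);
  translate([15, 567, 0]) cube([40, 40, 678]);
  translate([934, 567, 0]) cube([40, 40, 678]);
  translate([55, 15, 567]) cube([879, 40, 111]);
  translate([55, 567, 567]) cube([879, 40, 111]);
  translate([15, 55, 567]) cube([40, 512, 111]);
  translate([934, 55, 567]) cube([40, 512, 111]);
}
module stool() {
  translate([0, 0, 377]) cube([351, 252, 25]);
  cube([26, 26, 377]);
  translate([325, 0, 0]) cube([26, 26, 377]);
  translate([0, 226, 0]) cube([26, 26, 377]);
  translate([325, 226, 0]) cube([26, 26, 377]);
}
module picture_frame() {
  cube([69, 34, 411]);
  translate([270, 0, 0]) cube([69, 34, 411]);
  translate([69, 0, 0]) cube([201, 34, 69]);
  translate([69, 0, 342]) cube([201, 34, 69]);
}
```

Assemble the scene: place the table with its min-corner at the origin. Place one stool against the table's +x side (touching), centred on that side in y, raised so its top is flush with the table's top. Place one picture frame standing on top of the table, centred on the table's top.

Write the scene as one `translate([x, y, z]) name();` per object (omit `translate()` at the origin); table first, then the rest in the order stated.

table();
translate([989, 185, 320]) stool();
translate([325, 294, 722]) picture_frame();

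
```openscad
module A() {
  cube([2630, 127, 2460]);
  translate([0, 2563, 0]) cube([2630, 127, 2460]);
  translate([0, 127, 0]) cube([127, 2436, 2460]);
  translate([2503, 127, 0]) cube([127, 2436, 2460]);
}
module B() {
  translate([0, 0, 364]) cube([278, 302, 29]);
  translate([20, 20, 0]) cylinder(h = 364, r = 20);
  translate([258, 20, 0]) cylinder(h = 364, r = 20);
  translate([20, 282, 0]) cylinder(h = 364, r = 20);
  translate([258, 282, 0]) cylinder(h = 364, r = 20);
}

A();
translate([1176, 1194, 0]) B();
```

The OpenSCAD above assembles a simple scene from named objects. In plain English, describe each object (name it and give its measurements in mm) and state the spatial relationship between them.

A is a box-shaped house frame (walls only): outside footprint 2630×2690 mm, wall height 2460 mm, wall thickness 127 mm. The two y-facing walls run the full x-width; the two x-facing walls fit between the inner faces of the y-facing walls.

B is a simple wooden stool: a rectangular seat 278 mm (x) by 302 mm (y), 29 mm thick, top face at z = 393 mm, on four round legs, each 40 mm in diameter. The legs rest on z = 0, each leg's axis is inset half a diameter from the nearest pair of seat edges (so the leg's bounding box is flush with the corner).

The stool sits inside the house frame, centred.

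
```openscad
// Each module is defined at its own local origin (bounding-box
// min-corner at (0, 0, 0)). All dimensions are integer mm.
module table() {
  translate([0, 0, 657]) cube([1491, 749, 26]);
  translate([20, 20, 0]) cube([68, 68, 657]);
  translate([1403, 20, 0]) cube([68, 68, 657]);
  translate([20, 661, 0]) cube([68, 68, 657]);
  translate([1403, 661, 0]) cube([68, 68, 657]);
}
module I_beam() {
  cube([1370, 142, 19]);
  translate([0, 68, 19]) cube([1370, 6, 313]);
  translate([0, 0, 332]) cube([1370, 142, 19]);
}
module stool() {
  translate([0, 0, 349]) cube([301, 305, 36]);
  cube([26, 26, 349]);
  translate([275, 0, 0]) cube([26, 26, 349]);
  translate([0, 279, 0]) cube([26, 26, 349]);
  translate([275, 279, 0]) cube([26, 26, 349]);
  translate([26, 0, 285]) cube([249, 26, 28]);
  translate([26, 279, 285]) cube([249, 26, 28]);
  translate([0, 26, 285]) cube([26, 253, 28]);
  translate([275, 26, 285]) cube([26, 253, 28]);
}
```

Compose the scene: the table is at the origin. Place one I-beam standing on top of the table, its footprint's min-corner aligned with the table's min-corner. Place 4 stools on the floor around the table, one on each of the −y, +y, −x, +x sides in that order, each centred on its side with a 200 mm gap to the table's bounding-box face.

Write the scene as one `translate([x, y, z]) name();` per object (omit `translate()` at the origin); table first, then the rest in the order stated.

table();
translate([0, 0, 683]) I_beam();
translate([595, -505, 0]) stool();
translate([595, 949, 0]) stool();
translate([-501, 222, 0]) stool();
translate([1691, 222, 0]) stool();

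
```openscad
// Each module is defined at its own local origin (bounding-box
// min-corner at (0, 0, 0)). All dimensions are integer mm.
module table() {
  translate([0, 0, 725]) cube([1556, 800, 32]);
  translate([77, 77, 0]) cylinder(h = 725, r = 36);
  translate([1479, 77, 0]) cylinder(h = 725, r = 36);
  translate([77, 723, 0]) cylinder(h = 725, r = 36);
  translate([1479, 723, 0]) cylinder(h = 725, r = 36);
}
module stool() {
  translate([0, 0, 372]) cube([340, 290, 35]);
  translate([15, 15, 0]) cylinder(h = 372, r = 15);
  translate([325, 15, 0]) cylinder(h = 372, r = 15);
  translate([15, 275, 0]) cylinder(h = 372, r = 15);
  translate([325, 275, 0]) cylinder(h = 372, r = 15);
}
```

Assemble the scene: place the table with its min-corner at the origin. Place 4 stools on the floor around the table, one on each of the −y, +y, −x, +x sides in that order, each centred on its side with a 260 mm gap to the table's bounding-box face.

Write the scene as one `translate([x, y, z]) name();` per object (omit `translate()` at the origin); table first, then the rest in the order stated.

table();
translate([608, -550, 0]) stool();
translate([608, 1060, 0]) stool();
translate([-600, 255, 0]) stool();
translate([1816, 255, 0]) stool();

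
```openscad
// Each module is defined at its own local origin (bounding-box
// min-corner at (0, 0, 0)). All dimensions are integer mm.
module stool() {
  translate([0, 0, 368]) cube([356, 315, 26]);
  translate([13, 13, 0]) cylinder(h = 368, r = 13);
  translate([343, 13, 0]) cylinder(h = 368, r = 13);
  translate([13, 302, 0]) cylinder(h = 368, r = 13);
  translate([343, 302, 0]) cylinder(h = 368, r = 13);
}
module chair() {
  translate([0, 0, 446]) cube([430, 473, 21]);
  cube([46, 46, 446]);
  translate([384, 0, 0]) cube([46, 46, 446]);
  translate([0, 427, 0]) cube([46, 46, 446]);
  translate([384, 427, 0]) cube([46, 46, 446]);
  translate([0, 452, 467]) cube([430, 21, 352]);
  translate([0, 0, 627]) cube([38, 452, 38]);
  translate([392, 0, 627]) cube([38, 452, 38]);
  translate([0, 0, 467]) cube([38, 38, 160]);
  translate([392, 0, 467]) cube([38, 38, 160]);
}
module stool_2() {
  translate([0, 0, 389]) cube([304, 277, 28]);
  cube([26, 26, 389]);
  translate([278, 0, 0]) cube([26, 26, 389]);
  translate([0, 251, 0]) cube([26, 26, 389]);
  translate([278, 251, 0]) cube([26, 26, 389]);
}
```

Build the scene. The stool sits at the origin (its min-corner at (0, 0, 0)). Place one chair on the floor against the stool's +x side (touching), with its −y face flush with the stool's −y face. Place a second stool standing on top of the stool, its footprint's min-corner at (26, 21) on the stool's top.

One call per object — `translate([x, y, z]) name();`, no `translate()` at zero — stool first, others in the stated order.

stool();
translate([356, 0, 0]) chair();
translate([26, 21, 394]) stool_2();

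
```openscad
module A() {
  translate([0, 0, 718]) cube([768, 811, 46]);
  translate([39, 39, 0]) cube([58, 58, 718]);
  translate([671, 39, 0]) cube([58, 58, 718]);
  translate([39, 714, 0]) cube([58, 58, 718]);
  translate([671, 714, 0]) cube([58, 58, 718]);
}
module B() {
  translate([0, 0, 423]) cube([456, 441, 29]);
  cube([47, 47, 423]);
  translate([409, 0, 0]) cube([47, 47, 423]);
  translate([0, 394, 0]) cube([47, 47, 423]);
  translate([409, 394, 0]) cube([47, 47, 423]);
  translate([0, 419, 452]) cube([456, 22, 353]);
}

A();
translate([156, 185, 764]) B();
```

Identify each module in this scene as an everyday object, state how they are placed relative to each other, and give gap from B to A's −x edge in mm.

The chair's min-x is at 156; the table's min-x is 0; gap = 156 mm.

A is a table. B is a chair. The chair is on top of the table, centred. The gap from the chair to the table's −x edge is 156 mm.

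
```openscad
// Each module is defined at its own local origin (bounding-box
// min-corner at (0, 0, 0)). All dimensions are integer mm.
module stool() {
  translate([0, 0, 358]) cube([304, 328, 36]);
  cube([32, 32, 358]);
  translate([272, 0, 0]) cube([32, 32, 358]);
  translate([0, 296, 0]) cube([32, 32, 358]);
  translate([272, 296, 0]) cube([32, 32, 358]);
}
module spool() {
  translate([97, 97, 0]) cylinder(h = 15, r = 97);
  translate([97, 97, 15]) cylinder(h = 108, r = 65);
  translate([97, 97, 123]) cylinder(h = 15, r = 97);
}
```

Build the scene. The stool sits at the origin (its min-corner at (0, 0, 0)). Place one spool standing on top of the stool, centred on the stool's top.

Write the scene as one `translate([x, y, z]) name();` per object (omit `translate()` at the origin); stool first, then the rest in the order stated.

stool();
translate([55, 67, 394]) spool();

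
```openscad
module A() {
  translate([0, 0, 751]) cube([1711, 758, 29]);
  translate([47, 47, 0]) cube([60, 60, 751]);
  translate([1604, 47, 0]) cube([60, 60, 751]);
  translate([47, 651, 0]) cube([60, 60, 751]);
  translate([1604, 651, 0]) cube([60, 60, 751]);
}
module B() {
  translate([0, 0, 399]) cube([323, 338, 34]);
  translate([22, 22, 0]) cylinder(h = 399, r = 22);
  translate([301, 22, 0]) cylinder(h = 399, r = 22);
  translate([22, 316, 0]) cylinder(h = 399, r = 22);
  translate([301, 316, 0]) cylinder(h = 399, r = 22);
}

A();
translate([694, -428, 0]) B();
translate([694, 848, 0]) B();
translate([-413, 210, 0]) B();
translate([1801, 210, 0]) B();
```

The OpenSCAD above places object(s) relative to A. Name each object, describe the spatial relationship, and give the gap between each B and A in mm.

Each stool's nearest face is 90 mm from the table's bounding box.

A is a table. B is a stool. Four stools sit around the table at the −y, +y, −x, +x sides. The gap between each stool and the table is 90 mm.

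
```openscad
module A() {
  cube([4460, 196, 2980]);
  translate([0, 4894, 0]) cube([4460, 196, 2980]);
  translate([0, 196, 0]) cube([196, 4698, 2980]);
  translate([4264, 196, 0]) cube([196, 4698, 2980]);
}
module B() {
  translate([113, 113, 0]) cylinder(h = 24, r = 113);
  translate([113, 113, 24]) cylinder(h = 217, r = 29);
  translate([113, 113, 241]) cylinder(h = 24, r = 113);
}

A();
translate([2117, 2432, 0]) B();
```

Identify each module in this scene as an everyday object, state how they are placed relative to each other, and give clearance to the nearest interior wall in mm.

A is a house frame. B is a spool. The spool sits inside the house frame, centred. The clearance to the nearest interior wall is 1921 mm.

Clearances: x = 1921, y = 2236; minimum 1921 mm.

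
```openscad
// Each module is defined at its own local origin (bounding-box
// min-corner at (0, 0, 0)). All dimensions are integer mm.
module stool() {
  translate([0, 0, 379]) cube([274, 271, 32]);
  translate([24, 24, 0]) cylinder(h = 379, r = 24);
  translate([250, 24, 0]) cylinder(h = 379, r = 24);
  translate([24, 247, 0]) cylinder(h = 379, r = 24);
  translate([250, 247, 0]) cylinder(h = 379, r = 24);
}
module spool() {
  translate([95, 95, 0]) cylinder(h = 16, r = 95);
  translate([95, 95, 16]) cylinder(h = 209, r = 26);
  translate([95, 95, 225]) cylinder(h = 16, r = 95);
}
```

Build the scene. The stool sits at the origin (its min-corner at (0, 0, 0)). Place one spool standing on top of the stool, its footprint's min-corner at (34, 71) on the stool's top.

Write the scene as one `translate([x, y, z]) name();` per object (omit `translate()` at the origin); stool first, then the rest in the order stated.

stool();
translate([34, 71, 411]) spool();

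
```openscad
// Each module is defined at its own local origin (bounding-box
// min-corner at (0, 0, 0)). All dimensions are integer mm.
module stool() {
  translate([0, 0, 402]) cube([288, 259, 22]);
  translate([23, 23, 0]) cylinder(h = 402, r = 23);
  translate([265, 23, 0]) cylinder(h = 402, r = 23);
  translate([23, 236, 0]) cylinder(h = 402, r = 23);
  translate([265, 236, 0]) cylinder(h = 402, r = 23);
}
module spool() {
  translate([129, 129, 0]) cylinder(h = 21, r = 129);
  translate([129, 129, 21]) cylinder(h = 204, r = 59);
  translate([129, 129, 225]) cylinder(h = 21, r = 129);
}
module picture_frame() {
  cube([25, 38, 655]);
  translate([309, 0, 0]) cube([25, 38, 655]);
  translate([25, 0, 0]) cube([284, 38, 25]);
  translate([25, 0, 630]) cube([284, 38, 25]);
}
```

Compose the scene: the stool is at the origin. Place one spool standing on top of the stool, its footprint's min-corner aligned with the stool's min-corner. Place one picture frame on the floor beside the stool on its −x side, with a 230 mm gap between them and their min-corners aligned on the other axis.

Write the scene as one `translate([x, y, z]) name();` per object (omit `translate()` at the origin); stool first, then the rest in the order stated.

stool();
translate([0, 0, 424]) spool();
translate([-564, 0, 0]) picture_frame();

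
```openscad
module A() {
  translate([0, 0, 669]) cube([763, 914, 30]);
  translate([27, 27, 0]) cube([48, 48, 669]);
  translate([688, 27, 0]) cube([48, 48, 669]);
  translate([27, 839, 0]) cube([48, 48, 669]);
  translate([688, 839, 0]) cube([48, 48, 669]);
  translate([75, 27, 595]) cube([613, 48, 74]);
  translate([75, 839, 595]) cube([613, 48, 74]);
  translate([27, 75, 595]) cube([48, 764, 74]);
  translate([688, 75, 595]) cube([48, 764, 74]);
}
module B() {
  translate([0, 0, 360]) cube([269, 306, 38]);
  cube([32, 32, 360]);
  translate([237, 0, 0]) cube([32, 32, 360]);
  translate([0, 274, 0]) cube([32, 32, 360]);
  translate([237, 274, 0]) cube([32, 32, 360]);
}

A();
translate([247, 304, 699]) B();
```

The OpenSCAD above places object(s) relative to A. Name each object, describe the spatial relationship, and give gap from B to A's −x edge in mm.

The stool's min-x is at 247; the table's min-x is 0; gap = 247 mm.

A is a table. B is a stool. The stool is on top of the table, centred. The gap from the stool to the table's −x edge is 247 mm.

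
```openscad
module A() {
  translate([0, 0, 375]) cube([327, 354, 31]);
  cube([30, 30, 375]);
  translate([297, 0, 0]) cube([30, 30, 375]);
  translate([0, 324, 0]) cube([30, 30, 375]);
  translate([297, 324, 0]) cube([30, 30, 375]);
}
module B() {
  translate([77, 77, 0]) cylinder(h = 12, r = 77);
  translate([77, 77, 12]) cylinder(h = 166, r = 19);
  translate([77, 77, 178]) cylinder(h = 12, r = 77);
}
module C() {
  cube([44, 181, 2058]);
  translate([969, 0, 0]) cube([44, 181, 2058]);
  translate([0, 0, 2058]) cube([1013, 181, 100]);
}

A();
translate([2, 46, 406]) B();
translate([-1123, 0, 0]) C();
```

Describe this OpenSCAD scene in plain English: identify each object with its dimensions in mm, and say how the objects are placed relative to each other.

A is a four-legged stool. The seat is a 327×354×31 mm slab whose top surface is at z = 406 mm; four square legs, each 30×30 mm in cross-section, run from the floor (z = 0) to the underside of the seat, each flush with a corner of the seat.

B is a spool: two coaxial disc flanges of radius 77 mm and thickness 12 mm, joined by a core cylinder of radius 19 mm and height 166 mm. The lower flange rests on z = 0 and the three cylinders share a vertical axis.

C is a door frame. The clear opening is 925 mm wide and 2058 mm high. Two 44 mm wide jambs, 181 mm deep, stand either side of the opening from the floor to the top of the opening. A 100 mm thick head sits across the top of both jambs, spanning the full outside width of the frame.

The spool is on top of the stool. The door frame is on the floor beside the stool on its −x side.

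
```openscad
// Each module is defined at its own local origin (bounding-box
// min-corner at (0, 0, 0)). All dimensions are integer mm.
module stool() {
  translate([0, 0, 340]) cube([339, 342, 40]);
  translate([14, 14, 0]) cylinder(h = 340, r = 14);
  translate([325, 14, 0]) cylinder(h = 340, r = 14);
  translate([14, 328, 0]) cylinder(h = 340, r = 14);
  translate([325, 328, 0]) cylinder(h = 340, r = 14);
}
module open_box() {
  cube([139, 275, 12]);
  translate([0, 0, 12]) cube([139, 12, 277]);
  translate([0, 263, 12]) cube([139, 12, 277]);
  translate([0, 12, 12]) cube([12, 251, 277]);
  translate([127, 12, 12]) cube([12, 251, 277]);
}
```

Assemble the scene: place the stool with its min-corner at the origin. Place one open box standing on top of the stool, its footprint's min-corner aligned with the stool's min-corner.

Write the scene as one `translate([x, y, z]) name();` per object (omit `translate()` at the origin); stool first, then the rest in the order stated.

stool();
translate([0, 0, 380]) open_box();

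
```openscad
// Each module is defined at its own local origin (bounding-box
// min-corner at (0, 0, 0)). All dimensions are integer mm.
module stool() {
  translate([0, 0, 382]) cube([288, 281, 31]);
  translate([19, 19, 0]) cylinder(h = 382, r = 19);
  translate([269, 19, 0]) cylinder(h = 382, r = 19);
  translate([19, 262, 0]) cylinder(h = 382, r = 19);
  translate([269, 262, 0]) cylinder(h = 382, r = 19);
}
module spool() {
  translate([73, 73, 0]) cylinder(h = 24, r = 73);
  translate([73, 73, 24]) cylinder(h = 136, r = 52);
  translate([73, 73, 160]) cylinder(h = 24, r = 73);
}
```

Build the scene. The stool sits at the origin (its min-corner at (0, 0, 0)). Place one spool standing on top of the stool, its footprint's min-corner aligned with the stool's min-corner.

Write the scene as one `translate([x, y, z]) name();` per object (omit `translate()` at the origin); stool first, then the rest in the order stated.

stool();
translate([0, 0, 413]) spool();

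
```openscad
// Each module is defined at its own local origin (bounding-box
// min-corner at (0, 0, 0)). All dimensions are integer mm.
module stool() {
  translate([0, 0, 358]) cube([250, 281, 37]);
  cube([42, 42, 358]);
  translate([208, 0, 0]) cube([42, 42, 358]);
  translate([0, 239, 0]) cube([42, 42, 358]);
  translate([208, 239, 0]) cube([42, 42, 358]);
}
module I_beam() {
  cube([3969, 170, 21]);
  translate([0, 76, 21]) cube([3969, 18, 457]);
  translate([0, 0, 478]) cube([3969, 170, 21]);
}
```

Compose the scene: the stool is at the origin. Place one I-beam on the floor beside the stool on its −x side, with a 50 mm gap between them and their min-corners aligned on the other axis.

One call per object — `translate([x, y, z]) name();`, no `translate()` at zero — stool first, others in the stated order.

stool();
translate([-4019, 0, 0]) I_beam();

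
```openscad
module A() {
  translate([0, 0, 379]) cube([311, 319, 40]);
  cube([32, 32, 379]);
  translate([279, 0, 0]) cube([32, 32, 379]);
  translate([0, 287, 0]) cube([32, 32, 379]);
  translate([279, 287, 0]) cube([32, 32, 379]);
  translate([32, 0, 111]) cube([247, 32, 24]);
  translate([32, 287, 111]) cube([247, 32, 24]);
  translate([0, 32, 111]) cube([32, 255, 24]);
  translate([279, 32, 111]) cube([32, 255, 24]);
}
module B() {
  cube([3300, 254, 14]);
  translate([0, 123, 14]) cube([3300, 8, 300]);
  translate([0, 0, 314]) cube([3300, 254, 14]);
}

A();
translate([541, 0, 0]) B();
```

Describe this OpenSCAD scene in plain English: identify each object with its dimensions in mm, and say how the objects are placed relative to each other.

A is a simple wooden stool: a rectangular seat 311 mm (x) by 319 mm (y), 40 mm thick, top face at z = 419 mm, on four square legs, each 32×32 mm in cross-section. The legs rest on z = 0, each flush with a corner of the seat. Four stretchers, 32 mm wide and 24 mm tall, connect adjacent legs with their undersides at z = 111 mm, each running between the inner faces of the legs it joins and aligned with the legs' outer faces on the other axis.

B is an I-beam lying along x, 3300 mm long. Overall section height 328 mm. Two flanges 254 mm wide (y) and 14 mm thick, one on the floor and one at the top; a web 8 mm thick runs between them, centred on the flange width.

The I-beam is on the floor beside the stool on its +x side.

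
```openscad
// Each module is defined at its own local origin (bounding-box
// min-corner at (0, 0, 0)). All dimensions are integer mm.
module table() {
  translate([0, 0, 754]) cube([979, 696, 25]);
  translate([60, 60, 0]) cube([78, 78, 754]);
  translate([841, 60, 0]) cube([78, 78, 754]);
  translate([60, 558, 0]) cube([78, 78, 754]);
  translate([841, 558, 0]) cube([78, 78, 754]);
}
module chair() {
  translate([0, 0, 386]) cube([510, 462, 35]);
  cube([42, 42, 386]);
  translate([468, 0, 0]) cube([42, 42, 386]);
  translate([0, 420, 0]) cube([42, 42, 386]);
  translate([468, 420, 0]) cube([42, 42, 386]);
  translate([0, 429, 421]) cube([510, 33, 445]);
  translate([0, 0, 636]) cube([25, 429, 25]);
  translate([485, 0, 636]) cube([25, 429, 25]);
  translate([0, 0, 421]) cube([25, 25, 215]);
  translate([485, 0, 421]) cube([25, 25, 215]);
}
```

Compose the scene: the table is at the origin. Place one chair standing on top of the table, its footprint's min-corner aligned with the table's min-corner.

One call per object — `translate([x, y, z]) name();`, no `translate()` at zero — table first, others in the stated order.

table();
translate([0, 0, 779]) chair();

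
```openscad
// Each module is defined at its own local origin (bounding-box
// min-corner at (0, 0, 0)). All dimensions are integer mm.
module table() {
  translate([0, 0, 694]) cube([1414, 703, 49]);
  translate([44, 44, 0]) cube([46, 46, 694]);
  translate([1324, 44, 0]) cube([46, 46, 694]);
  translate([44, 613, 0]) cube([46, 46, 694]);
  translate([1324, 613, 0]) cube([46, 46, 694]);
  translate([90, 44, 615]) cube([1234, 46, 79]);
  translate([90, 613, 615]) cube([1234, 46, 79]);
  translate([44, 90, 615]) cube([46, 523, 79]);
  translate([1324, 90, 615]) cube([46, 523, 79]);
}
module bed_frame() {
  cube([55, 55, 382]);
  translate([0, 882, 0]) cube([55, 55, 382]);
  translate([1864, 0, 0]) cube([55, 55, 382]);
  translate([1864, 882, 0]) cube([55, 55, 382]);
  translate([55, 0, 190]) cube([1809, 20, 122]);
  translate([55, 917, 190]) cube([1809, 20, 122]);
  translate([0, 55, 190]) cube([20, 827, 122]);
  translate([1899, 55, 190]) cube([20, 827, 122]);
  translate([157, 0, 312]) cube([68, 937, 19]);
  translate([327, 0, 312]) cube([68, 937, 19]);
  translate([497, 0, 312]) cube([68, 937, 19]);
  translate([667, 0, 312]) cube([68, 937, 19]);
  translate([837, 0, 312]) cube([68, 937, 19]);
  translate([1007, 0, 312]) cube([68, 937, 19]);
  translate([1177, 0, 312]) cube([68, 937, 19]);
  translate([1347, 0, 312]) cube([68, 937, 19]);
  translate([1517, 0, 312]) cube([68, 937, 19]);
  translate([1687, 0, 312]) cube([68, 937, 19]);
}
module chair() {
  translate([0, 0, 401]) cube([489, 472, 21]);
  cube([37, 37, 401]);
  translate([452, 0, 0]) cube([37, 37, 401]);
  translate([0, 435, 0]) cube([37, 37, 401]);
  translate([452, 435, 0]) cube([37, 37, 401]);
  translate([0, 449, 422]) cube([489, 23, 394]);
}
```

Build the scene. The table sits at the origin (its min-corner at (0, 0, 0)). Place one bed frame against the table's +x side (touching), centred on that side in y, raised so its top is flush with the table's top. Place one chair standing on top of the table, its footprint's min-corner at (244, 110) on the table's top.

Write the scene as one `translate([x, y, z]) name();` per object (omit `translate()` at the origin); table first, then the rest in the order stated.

table();
translate([1414, -117, 361]) bed_frame();
translate([244, 110, 743]) chair();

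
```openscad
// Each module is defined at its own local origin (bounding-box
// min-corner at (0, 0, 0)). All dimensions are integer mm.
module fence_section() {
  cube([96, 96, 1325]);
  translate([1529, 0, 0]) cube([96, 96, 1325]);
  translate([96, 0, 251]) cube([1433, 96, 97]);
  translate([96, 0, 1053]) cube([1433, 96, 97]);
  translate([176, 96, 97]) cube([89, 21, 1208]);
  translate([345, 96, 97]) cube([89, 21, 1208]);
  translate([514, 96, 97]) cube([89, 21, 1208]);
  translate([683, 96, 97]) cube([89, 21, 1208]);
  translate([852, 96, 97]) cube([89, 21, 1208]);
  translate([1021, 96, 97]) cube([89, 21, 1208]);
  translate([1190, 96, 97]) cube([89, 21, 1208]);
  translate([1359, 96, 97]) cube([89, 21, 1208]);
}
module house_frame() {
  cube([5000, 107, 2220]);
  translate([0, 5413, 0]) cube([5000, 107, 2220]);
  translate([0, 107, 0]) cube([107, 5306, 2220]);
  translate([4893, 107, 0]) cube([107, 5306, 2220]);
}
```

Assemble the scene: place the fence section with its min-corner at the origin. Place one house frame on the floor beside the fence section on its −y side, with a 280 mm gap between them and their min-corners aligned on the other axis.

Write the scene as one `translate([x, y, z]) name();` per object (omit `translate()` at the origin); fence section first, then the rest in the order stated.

fence_section();
translate([0, -5800, 0]) house_frame();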